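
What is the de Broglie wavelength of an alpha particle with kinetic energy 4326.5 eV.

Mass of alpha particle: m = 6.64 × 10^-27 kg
2.18 × 10^-13 m

Using λ = h/√(2mKE):

First convert KE to Joules: KE = 4326.5 eV = 6.932 × 10^-16 J

λ = h/√(2mKE)
λ = (6.626 × 10^-34 J·s) / √(2 × 6.64 × 10^-27 kg × 6.932 × 10^-16 J)
λ = 2.18 × 10^-13 m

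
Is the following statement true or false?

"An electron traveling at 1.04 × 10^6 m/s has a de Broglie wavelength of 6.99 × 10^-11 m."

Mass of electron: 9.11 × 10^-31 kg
False

The claim is incorrect.

Using λ = h/(mv):
λ = (6.626 × 10^-34 J·s) / (9.11 × 10^-31 kg × 1.04 × 10^6 m/s)
λ = 6.99 × 10^-10 m

The actual wavelength differs from the claimed 6.99 × 10^-11 m.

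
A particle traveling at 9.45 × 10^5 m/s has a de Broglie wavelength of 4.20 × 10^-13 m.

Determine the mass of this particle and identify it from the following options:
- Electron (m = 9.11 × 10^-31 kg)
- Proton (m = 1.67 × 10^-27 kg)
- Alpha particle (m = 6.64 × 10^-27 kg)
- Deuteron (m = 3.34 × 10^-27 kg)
The particle is a proton.

From λ = h/(mv), solve for mass:

m = h/(λv)
m = (6.626 × 10^-34 J·s) / (4.20 × 10^-13 m × 9.45 × 10^5 m/s)
m = 1.67 × 10^-27 kg

Comparing with the listed masses, this is closest to a proton.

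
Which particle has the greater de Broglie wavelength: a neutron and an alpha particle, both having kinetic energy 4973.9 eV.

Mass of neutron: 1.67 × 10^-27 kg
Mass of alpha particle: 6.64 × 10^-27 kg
The neutron has the longer wavelength.

Using λ = h/√(2mKE):

For neutron: λ₁ = h/√(2m₁KE) = 4.06 × 10^-13 m
For alpha particle: λ₂ = h/√(2m₂KE) = 2.04 × 10^-13 m

Since λ ∝ 1/√m at constant kinetic energy, the lighter particle has the longer wavelength.

The neutron has the longer de Broglie wavelength.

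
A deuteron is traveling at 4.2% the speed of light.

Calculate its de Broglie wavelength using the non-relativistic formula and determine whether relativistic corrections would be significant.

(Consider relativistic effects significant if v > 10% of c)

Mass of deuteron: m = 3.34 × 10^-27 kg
No, relativistic corrections are not needed.

Using the non-relativistic de Broglie formula λ = h/(mv):

v = 4.2% × c = 1.259 × 10^7 m/s

λ = h/(mv)
λ = (6.626 × 10^-34 J·s) / (3.34 × 10^-27 kg × 1.259 × 10^7 m/s)
λ = 1.58 × 10^-14 m

Since v = 4.2% of c < 10% of c, relativistic corrections are NOT significant and this non-relativistic result is a good approximation.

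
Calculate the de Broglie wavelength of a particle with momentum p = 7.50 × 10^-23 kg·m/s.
8.83 × 10^-12 m

Using the de Broglie relation λ = h/p:

λ = h/p
λ = (6.626 × 10^-34 J·s) / (7.50 × 10^-23 kg·m/s)
λ = 8.83 × 10^-12 m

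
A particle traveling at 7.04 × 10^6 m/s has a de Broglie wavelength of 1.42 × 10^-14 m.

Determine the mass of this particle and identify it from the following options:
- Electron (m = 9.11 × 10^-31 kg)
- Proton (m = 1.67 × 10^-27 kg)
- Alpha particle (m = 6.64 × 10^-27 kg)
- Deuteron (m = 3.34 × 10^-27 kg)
The particle is an alpha particle.

From λ = h/(mv), solve for mass:

m = h/(λv)
m = (6.626 × 10^-34 J·s) / (1.42 × 10^-14 m × 7.04 × 10^6 m/s)
m = 6.63 × 10^-27 kg

Comparing with the listed masses, this is closest to an alpha particle.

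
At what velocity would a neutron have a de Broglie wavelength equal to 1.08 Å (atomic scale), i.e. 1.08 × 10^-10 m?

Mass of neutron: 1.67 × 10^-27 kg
3.67 × 10^3 m/s

From λ = h/(mv), solve for v:

v = h/(mλ)
v = (6.626 × 10^-34 J·s) / (1.67 × 10^-27 kg × 1.08 × 10^-10 m)
v = 3.67 × 10^3 m/s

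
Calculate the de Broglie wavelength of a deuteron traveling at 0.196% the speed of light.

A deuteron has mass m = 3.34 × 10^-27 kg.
3.38 × 10^-13 m

Using the de Broglie relation λ = h/(mv):

v = 0.196% × c = 5.876 × 10^5 m/s

λ = h/(mv)
λ = (6.626 × 10^-34 J·s) / (3.34 × 10^-27 kg × 5.876 × 10^5 m/s)
λ = 3.38 × 10^-13 m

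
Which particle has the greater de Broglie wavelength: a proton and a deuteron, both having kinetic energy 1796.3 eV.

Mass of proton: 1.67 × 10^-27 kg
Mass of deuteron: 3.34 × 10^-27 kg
The proton has the longer wavelength.

Using λ = h/√(2mKE):

For proton: λ₁ = h/√(2m₁KE) = 6.76 × 10^-13 m
For deuteron: λ₂ = h/√(2m₂KE) = 4.78 × 10^-13 m

Since λ ∝ 1/√m at constant kinetic energy, the lighter particle has the longer wavelength.

The proton has the longer de Broglie wavelength.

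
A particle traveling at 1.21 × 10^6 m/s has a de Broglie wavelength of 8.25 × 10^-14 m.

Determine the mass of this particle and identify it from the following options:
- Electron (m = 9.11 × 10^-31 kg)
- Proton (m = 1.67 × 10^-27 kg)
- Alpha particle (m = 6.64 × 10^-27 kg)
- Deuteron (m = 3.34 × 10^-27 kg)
The particle is an alpha particle.

From λ = h/(mv), solve for mass:

m = h/(λv)
m = (6.626 × 10^-34 J·s) / (8.25 × 10^-14 m × 1.21 × 10^6 m/s)
m = 6.64 × 10^-27 kg

Comparing with the listed masses, this is closest to an alpha particle.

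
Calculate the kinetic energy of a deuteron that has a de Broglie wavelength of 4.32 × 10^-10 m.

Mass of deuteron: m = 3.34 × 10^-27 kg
3.52 × 10^-22 J (or 2.20 × 10^-3 eV)

From λ = h/√(2mKE), we solve for KE:

λ² = h²/(2mKE)
KE = h²/(2mλ²)
KE = (6.626 × 10^-34 J·s)² / (2 × 3.34 × 10^-27 kg × (4.32 × 10^-10 m)²)
KE = 3.52 × 10^-22 J
KE = 2.20 × 10^-3 eV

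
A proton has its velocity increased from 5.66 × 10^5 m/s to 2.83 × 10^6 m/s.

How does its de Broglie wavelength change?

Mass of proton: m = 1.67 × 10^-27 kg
The wavelength decreases by a factor of 5.

Using λ = h/(mv):

Initial wavelength: λ₁ = h/(mv₁) = 7.01 × 10^-13 m
Final wavelength: λ₂ = h/(mv₂) = 1.40 × 10^-13 m

Since λ ∝ 1/v, when velocity increases by a factor of 5, the wavelength decreases by a factor of 5.

λ₂/λ₁ = v₁/v₂ = 1/5

The wavelength decreases by a factor of 5.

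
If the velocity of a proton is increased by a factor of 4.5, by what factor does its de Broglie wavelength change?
The wavelength decreases by a factor of 4.5.

From λ = h/(mv), the wavelength is inversely proportional to velocity:

λ ∝ 1/v

If v → 4.5v, then λ → λ/4.5

When velocity is increased by a factor of 4.5, the wavelength decreases by a factor of 4.5.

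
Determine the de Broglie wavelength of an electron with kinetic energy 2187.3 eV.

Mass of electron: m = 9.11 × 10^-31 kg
2.62 × 10^-11 m

Using λ = h/√(2mKE):

First convert KE to Joules: KE = 2187.3 eV = 3.504 × 10^-16 J

λ = h/√(2mKE)
λ = (6.626 × 10^-34 J·s) / √(2 × 9.11 × 10^-31 kg × 3.504 × 10^-16 J)
λ = 2.62 × 10^-11 m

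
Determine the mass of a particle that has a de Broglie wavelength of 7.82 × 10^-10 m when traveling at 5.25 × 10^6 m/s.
1.61 × 10^-31 kg

From the de Broglie relation λ = h/(mv), we solve for m:

m = h/(λv)
m = (6.626 × 10^-34 J·s) / (7.82 × 10^-10 m × 5.25 × 10^6 m/s)
m = 1.61 × 10^-31 kg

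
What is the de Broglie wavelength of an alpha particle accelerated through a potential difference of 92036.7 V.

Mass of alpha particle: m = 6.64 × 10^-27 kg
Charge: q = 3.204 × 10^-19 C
3.35 × 10^-14 m

When a particle is accelerated through voltage V, it gains kinetic energy KE = qV.

The de Broglie wavelength is then λ = h/√(2mqV):

λ = h/√(2mqV)
λ = (6.626 × 10^-34 J·s) / √(2 × 6.64 × 10^-27 kg × 3.204 × 10^-19 C × 92036.7 V)
λ = 3.35 × 10^-14 m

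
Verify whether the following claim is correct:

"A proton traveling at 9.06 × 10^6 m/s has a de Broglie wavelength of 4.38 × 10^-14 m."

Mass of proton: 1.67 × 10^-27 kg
True

The claim is correct.

Using λ = h/(mv):
λ = (6.626 × 10^-34 J·s) / (1.67 × 10^-27 kg × 9.06 × 10^6 m/s)
λ = 4.38 × 10^-14 m

This matches the claimed value.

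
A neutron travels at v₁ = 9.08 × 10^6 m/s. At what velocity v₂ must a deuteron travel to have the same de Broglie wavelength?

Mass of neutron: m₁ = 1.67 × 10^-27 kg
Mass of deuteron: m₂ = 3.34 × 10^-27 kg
v₂ = 4.54 × 10^6 m/s

For equal de Broglie wavelengths: λ₁ = λ₂

h/(m₁v₁) = h/(m₂v₂)
m₁v₁ = m₂v₂
v₂ = v₁ · (m₁/m₂)

v₂ = 9.08 × 10^6 m/s × (1.67 × 10^-27 kg / 3.34 × 10^-27 kg)
v₂ = 4.54 × 10^6 m/s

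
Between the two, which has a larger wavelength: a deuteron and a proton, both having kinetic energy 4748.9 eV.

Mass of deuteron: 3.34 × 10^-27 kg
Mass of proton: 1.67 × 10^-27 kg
The proton has the longer wavelength.

Using λ = h/√(2mKE):

For deuteron: λ₁ = h/√(2m₁KE) = 2.94 × 10^-13 m
For proton: λ₂ = h/√(2m₂KE) = 4.16 × 10^-13 m

Since λ ∝ 1/√m at constant kinetic energy, the lighter particle has the longer wavelength.

The proton has the longer de Broglie wavelength.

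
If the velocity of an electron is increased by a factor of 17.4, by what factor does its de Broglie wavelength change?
The wavelength decreases by a factor of 17.4.

From λ = h/(mv), the wavelength is inversely proportional to velocity:

λ ∝ 1/v

If v → 17.4v, then λ → λ/17.4

When velocity is increased by a factor of 17.4, the wavelength decreases by a factor of 17.4.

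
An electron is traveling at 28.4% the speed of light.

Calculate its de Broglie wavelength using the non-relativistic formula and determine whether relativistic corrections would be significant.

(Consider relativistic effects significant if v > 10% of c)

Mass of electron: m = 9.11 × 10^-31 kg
Yes, relativistic corrections are needed.

Using the non-relativistic de Broglie formula λ = h/(mv):

v = 28.4% × c = 8.514 × 10^7 m/s

λ = h/(mv)
λ = (6.626 × 10^-34 J·s) / (9.11 × 10^-31 kg × 8.514 × 10^7 m/s)
λ = 8.54 × 10^-12 m

Since v = 28.4% of c > 10% of c, relativistic corrections ARE significant and the actual wavelength would differ from this non-relativistic estimate.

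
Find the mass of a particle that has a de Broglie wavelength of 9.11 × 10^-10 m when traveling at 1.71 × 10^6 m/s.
4.25 × 10^-31 kg

From the de Broglie relation λ = h/(mv), we solve for m:

m = h/(λv)
m = (6.626 × 10^-34 J·s) / (9.11 × 10^-10 m × 1.71 × 10^6 m/s)
m = 4.25 × 10^-31 kg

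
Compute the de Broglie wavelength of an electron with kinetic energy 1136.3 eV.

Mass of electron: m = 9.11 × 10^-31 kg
3.64 × 10^-11 m

Using λ = h/√(2mKE):

First convert KE to Joules: KE = 1136.3 eV = 1.821 × 10^-16 J

λ = h/√(2mKE)
λ = (6.626 × 10^-34 J·s) / √(2 × 9.11 × 10^-31 kg × 1.821 × 10^-16 J)
λ = 3.64 × 10^-11 m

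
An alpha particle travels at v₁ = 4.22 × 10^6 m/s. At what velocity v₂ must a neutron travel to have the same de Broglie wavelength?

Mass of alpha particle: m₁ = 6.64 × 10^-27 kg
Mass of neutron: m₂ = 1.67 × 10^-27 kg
v₂ = 1.68 × 10^7 m/s

For equal de Broglie wavelengths: λ₁ = λ₂

h/(m₁v₁) = h/(m₂v₂)
m₁v₁ = m₂v₂
v₂ = v₁ · (m₁/m₂)

v₂ = 4.22 × 10^6 m/s × (6.64 × 10^-27 kg / 1.67 × 10^-27 kg)
v₂ = 1.68 × 10^7 m/s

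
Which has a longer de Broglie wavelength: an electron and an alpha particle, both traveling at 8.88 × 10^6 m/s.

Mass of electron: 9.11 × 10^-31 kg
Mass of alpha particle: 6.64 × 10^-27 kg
The electron has the longer wavelength.

Using λ = h/(mv), since both particles have the same velocity, the wavelength depends only on mass.

For electron: λ₁ = h/(m₁v) = 8.19 × 10^-11 m
For alpha particle: λ₂ = h/(m₂v) = 1.12 × 10^-14 m

Since λ ∝ 1/m at constant velocity, the lighter particle has the longer wavelength.

The electron has the longer de Broglie wavelength.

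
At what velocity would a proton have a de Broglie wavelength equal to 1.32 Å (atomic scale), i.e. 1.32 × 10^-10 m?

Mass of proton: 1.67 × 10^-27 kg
3.01 × 10^3 m/s

From λ = h/(mv), solve for v:

v = h/(mλ)
v = (6.626 × 10^-34 J·s) / (1.67 × 10^-27 kg × 1.32 × 10^-10 m)
v = 3.01 × 10^3 m/s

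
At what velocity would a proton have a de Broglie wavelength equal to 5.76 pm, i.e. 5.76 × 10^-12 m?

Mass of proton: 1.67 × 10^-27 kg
6.89 × 10^4 m/s

From λ = h/(mv), solve for v:

v = h/(mλ)
v = (6.626 × 10^-34 J·s) / (1.67 × 10^-27 kg × 5.76 × 10^-12 m)
v = 6.89 × 10^4 m/s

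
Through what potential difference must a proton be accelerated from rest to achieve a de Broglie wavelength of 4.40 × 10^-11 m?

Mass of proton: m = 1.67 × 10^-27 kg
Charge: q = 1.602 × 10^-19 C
4.24 × 10^-1 V

From λ = h/√(2mqV), we solve for V:

λ² = h²/(2mqV)
V = h²/(2mqλ²)
V = (6.626 × 10^-34 J·s)² / (2 × 1.67 × 10^-27 kg × 1.602 × 10^-19 C × (4.40 × 10^-11 m)²)
V = 4.24 × 10^-1 V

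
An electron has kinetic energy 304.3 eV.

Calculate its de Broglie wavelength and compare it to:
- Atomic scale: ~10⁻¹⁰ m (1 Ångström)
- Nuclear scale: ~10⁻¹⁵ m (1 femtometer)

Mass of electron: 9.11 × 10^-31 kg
λ = 7.03 × 10^-11 m, which is between nuclear and atomic scales.

Using λ = h/√(2mKE):

KE = 304.3 eV = 4.875 × 10^-17 J

λ = h/√(2mKE)
λ = (6.626 × 10^-34 J·s) / √(2 × 9.11 × 10^-31 kg × 4.875 × 10^-17 J)
λ = 7.03 × 10^-11 m

Comparison:
- Atomic scale (10⁻¹⁰ m): λ is 0.7× this size
- Nuclear scale (10⁻¹⁵ m): λ is 7e+04× this size

The wavelength is between nuclear and atomic scales.

This wavelength is appropriate for probing atomic structure but too large for nuclear physics experiments.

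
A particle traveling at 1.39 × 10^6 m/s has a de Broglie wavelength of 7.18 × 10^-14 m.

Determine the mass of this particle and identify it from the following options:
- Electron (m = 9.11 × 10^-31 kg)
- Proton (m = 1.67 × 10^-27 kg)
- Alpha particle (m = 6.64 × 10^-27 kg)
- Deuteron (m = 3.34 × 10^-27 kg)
The particle is an alpha particle.

From λ = h/(mv), solve for mass:

m = h/(λv)
m = (6.626 × 10^-34 J·s) / (7.18 × 10^-14 m × 1.39 × 10^6 m/s)
m = 6.64 × 10^-27 kg

Comparing with the listed masses, this is closest to an alpha particle.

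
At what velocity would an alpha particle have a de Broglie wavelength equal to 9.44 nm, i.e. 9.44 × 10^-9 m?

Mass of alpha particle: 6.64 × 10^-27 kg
1.06 × 10^1 m/s

From λ = h/(mv), solve for v:

v = h/(mλ)
v = (6.626 × 10^-34 J·s) / (6.64 × 10^-27 kg × 9.44 × 10^-9 m)
v = 1.06 × 10^1 m/s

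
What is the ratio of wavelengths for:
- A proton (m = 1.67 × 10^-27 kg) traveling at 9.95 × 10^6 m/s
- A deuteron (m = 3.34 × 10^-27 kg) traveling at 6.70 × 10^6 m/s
λ₁/λ₂ = 1.35

Using λ = h/(mv):

λ₁ = h/(m₁v₁) = 3.99 × 10^-14 m
λ₂ = h/(m₂v₂) = 2.96 × 10^-14 m

Ratio λ₁/λ₂ = (m₂v₂)/(m₁v₁)
         = (3.34 × 10^-27 kg × 6.70 × 10^6 m/s) / (1.67 × 10^-27 kg × 9.95 × 10^6 m/s)
         = 1.35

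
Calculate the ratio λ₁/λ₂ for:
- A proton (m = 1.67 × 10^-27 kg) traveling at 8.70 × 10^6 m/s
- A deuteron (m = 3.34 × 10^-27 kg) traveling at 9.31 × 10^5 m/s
λ₁/λ₂ = 0.214

Using λ = h/(mv):

λ₁ = h/(m₁v₁) = 4.56 × 10^-14 m
λ₂ = h/(m₂v₂) = 2.13 × 10^-13 m

Ratio λ₁/λ₂ = (m₂v₂)/(m₁v₁)
         = (3.34 × 10^-27 kg × 9.31 × 10^5 m/s) / (1.67 × 10^-27 kg × 8.70 × 10^6 m/s)
         = 0.214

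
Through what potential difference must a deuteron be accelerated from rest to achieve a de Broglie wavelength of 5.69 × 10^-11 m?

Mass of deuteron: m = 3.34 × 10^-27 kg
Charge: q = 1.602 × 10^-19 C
1.27 × 10^-1 V

From λ = h/√(2mqV), we solve for V:

λ² = h²/(2mqV)
V = h²/(2mqλ²)
V = (6.626 × 10^-34 J·s)² / (2 × 3.34 × 10^-27 kg × 1.602 × 10^-19 C × (5.69 × 10^-11 m)²)
V = 1.27 × 10^-1 V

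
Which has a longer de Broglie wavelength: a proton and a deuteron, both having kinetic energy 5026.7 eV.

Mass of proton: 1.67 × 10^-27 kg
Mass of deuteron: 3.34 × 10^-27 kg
The proton has the longer wavelength.

Using λ = h/√(2mKE):

For proton: λ₁ = h/√(2m₁KE) = 4.04 × 10^-13 m
For deuteron: λ₂ = h/√(2m₂KE) = 2.86 × 10^-13 m

Since λ ∝ 1/√m at constant kinetic energy, the lighter particle has the longer wavelength.

The proton has the longer de Broglie wavelength.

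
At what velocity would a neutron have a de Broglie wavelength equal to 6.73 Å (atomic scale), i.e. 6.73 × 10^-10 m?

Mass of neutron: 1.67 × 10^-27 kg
5.90 × 10^2 m/s

From λ = h/(mv), solve for v:

v = h/(mλ)
v = (6.626 × 10^-34 J·s) / (1.67 × 10^-27 kg × 6.73 × 10^-10 m)
v = 5.90 × 10^2 m/s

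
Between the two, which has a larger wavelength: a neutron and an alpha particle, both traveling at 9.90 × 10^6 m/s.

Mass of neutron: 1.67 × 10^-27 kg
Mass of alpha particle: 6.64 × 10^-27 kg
The neutron has the longer wavelength.

Using λ = h/(mv), since both particles have the same velocity, the wavelength depends only on mass.

For neutron: λ₁ = h/(m₁v) = 4.01 × 10^-14 m
For alpha particle: λ₂ = h/(m₂v) = 1.01 × 10^-14 m

Since λ ∝ 1/m at constant velocity, the lighter particle has the longer wavelength.

The neutron has the longer de Broglie wavelength.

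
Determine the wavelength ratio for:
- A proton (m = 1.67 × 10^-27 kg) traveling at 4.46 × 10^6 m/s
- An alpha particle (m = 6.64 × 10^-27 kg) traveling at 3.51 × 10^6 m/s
λ₁/λ₂ = 3.13

Using λ = h/(mv):

λ₁ = h/(m₁v₁) = 8.90 × 10^-14 m
λ₂ = h/(m₂v₂) = 2.84 × 10^-14 m

Ratio λ₁/λ₂ = (m₂v₂)/(m₁v₁)
         = (6.64 × 10^-27 kg × 3.51 × 10^6 m/s) / (1.67 × 10^-27 kg × 4.46 × 10^6 m/s)
         = 3.13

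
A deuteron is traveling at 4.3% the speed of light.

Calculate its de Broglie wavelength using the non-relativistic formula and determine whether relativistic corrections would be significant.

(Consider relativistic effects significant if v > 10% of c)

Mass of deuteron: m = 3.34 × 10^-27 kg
No, relativistic corrections are not needed.

Using the non-relativistic de Broglie formula λ = h/(mv):

v = 4.3% × c = 1.289 × 10^7 m/s

λ = h/(mv)
λ = (6.626 × 10^-34 J·s) / (3.34 × 10^-27 kg × 1.289 × 10^7 m/s)
λ = 1.54 × 10^-14 m

Since v = 4.3% of c < 10% of c, relativistic corrections are NOT significant and this non-relativistic result is a good approximation.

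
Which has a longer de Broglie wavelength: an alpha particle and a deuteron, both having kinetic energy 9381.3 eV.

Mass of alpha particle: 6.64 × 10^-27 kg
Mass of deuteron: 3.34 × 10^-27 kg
The deuteron has the longer wavelength.

Using λ = h/√(2mKE):

For alpha particle: λ₁ = h/√(2m₁KE) = 1.48 × 10^-13 m
For deuteron: λ₂ = h/√(2m₂KE) = 2.09 × 10^-13 m

Since λ ∝ 1/√m at constant kinetic energy, the lighter particle has the longer wavelength.

The deuteron has the longer de Broglie wavelength.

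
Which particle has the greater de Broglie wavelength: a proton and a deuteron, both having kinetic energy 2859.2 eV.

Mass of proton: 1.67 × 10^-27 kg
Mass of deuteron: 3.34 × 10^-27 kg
The proton has the longer wavelength.

Using λ = h/√(2mKE):

For proton: λ₁ = h/√(2m₁KE) = 5.36 × 10^-13 m
For deuteron: λ₂ = h/√(2m₂KE) = 3.79 × 10^-13 m

Since λ ∝ 1/√m at constant kinetic energy, the lighter particle has the longer wavelength.

The proton has the longer de Broglie wavelength.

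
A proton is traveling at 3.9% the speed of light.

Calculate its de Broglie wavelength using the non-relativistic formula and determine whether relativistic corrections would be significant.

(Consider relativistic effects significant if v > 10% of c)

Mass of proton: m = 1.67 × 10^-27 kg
No, relativistic corrections are not needed.

Using the non-relativistic de Broglie formula λ = h/(mv):

v = 3.9% × c = 1.169 × 10^7 m/s

λ = h/(mv)
λ = (6.626 × 10^-34 J·s) / (1.67 × 10^-27 kg × 1.169 × 10^7 m/s)
λ = 3.39 × 10^-14 m

Since v = 3.9% of c < 10% of c, relativistic corrections are NOT significant and this non-relativistic result is a good approximation.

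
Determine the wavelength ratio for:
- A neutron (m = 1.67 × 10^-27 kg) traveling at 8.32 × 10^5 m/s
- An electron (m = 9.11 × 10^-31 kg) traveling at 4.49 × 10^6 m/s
λ₁/λ₂ = 2.94 × 10^-3

Using λ = h/(mv):

λ₁ = h/(m₁v₁) = 4.77 × 10^-13 m
λ₂ = h/(m₂v₂) = 1.62 × 10^-10 m

Ratio λ₁/λ₂ = (m₂v₂)/(m₁v₁)
         = (9.11 × 10^-31 kg × 4.49 × 10^6 m/s) / (1.67 × 10^-27 kg × 8.32 × 10^5 m/s)
         = 2.94 × 10^-3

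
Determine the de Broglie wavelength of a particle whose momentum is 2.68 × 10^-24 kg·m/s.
2.47 × 10^-10 m

Using the de Broglie relation λ = h/p:

λ = h/p
λ = (6.626 × 10^-34 J·s) / (2.68 × 10^-24 kg·m/s)
λ = 2.47 × 10^-10 m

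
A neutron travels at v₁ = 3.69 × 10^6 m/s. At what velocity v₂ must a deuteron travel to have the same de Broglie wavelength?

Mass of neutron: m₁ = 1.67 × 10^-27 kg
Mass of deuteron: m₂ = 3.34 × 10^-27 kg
v₂ = 1.84 × 10^6 m/s

For equal de Broglie wavelengths: λ₁ = λ₂

h/(m₁v₁) = h/(m₂v₂)
m₁v₁ = m₂v₂
v₂ = v₁ · (m₁/m₂)

v₂ = 3.69 × 10^6 m/s × (1.67 × 10^-27 kg / 3.34 × 10^-27 kg)
v₂ = 1.84 × 10^6 m/s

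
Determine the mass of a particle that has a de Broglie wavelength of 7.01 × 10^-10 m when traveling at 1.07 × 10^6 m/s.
8.83 × 10^-31 kg

From the de Broglie relation λ = h/(mv), we solve for m:

m = h/(λv)
m = (6.626 × 10^-34 J·s) / (7.01 × 10^-10 m × 1.07 × 10^6 m/s)
m = 8.83 × 10^-31 kg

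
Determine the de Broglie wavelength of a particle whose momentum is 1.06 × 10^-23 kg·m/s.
6.25 × 10^-11 m

Using the de Broglie relation λ = h/p:

λ = h/p
λ = (6.626 × 10^-34 J·s) / (1.06 × 10^-23 kg·m/s)
λ = 6.25 × 10^-11 m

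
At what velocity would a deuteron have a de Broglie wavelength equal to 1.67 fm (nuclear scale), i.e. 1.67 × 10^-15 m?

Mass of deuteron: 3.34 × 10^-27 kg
1.19 × 10^8 m/s

From λ = h/(mv), solve for v:

v = h/(mλ)
v = (6.626 × 10^-34 J·s) / (3.34 × 10^-27 kg × 1.67 × 10^-15 m)
v = 1.19 × 10^8 m/s

Note: This velocity is 39.6% of the speed of light, so relativistic corrections would be needed for a more accurate calculation.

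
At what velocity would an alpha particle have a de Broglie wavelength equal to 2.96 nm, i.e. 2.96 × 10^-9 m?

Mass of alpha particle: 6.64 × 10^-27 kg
3.37 × 10^1 m/s

From λ = h/(mv), solve for v:

v = h/(mλ)
v = (6.626 × 10^-34 J·s) / (6.64 × 10^-27 kg × 2.96 × 10^-9 m)
v = 3.37 × 10^1 m/s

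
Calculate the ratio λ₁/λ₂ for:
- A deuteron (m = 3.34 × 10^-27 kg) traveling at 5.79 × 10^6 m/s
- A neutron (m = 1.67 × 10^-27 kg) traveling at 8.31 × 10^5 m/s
λ₁/λ₂ = 0.0718

Using λ = h/(mv):

λ₁ = h/(m₁v₁) = 3.43 × 10^-14 m
λ₂ = h/(m₂v₂) = 4.77 × 10^-13 m

Ratio λ₁/λ₂ = (m₂v₂)/(m₁v₁)
         = (1.67 × 10^-27 kg × 8.31 × 10^5 m/s) / (3.34 × 10^-27 kg × 5.79 × 10^6 m/s)
         = 0.0718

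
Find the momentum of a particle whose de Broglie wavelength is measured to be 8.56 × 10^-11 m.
7.74 × 10^-24 kg·m/s

From the de Broglie relation λ = h/p, we solve for p:

p = h/λ
p = (6.626 × 10^-34 J·s) / (8.56 × 10^-11 m)
p = 7.74 × 10^-24 kg·m/s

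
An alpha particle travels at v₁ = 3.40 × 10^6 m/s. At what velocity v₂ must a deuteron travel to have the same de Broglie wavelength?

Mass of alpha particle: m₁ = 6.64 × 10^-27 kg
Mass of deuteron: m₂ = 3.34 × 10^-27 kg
v₂ = 6.76 × 10^6 m/s

For equal de Broglie wavelengths: λ₁ = λ₂

h/(m₁v₁) = h/(m₂v₂)
m₁v₁ = m₂v₂
v₂ = v₁ · (m₁/m₂)

v₂ = 3.40 × 10^6 m/s × (6.64 × 10^-27 kg / 3.34 × 10^-27 kg)
v₂ = 6.76 × 10^6 m/s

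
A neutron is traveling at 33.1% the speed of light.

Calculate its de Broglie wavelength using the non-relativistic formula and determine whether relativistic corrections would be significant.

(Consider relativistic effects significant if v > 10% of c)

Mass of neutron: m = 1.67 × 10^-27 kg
Yes, relativistic corrections are needed.

Using the non-relativistic de Broglie formula λ = h/(mv):

v = 33.1% × c = 9.923 × 10^7 m/s

λ = h/(mv)
λ = (6.626 × 10^-34 J·s) / (1.67 × 10^-27 kg × 9.923 × 10^7 m/s)
λ = 4.00 × 10^-15 m

Since v = 33.1% of c > 10% of c, relativistic corrections ARE significant and the actual wavelength would differ from this non-relativistic estimate.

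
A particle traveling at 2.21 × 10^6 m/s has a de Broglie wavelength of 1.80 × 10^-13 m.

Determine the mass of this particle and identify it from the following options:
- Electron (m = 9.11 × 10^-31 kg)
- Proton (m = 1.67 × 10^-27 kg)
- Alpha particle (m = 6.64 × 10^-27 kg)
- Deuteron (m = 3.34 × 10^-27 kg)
The particle is a proton.

From λ = h/(mv), solve for mass:

m = h/(λv)
m = (6.626 × 10^-34 J·s) / (1.80 × 10^-13 m × 2.21 × 10^6 m/s)
m = 1.67 × 10^-27 kg

Comparing with the listed masses, this is closest to a proton.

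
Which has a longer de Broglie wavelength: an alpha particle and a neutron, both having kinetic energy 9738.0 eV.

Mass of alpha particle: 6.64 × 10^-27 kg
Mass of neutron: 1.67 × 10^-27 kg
The neutron has the longer wavelength.

Using λ = h/√(2mKE):

For alpha particle: λ₁ = h/√(2m₁KE) = 1.46 × 10^-13 m
For neutron: λ₂ = h/√(2m₂KE) = 2.90 × 10^-13 m

Since λ ∝ 1/√m at constant kinetic energy, the lighter particle has the longer wavelength.

The neutron has the longer de Broglie wavelength.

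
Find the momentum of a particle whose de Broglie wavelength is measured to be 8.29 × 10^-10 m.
7.99 × 10^-25 kg·m/s

From the de Broglie relation λ = h/p, we solve for p:

p = h/λ
p = (6.626 × 10^-34 J·s) / (8.29 × 10^-10 m)
p = 7.99 × 10^-25 kg·m/s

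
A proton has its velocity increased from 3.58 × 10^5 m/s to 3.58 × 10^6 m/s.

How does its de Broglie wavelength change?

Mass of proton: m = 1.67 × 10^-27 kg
The wavelength decreases by a factor of 10.

Using λ = h/(mv):

Initial wavelength: λ₁ = h/(mv₁) = 1.11 × 10^-12 m
Final wavelength: λ₂ = h/(mv₂) = 1.11 × 10^-13 m

Since λ ∝ 1/v, when velocity increases by a factor of 10, the wavelength decreases by a factor of 10.

λ₂/λ₁ = v₁/v₂ = 1/10

The wavelength decreases by a factor of 10.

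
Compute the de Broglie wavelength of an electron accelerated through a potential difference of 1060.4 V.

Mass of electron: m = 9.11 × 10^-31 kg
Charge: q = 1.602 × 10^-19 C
3.77 × 10^-11 m

When a particle is accelerated through voltage V, it gains kinetic energy KE = qV.

The de Broglie wavelength is then λ = h/√(2mqV):

λ = h/√(2mqV)
λ = (6.626 × 10^-34 J·s) / √(2 × 9.11 × 10^-31 kg × 1.602 × 10^-19 C × 1060.4 V)
λ = 3.77 × 10^-11 m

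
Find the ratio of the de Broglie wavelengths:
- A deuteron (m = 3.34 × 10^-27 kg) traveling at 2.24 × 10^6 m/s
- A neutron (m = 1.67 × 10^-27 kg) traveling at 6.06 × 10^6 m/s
λ₁/λ₂ = 1.35

Using λ = h/(mv):

λ₁ = h/(m₁v₁) = 8.86 × 10^-14 m
λ₂ = h/(m₂v₂) = 6.55 × 10^-14 m

Ratio λ₁/λ₂ = (m₂v₂)/(m₁v₁)
         = (1.67 × 10^-27 kg × 6.06 × 10^6 m/s) / (3.34 × 10^-27 kg × 2.24 × 10^6 m/s)
         = 1.35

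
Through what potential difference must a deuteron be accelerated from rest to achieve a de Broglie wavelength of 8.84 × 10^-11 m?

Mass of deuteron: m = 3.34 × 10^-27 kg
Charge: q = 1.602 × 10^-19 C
5.25 × 10^-2 V

From λ = h/√(2mqV), we solve for V:

λ² = h²/(2mqV)
V = h²/(2mqλ²)
V = (6.626 × 10^-34 J·s)² / (2 × 3.34 × 10^-27 kg × 1.602 × 10^-19 C × (8.84 × 10^-11 m)²)
V = 5.25 × 10^-2 V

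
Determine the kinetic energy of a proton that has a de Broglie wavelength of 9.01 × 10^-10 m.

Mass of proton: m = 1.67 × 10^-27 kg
1.62 × 10^-22 J (or 1.01 × 10^-3 eV)

From λ = h/√(2mKE), we solve for KE:

λ² = h²/(2mKE)
KE = h²/(2mλ²)
KE = (6.626 × 10^-34 J·s)² / (2 × 1.67 × 10^-27 kg × (9.01 × 10^-10 m)²)
KE = 1.62 × 10^-22 J
KE = 1.01 × 10^-3 eV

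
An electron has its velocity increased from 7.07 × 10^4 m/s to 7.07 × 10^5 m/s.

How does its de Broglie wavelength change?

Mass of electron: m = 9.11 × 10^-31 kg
The wavelength decreases by a factor of 10.

Using λ = h/(mv):

Initial wavelength: λ₁ = h/(mv₁) = 1.03 × 10^-8 m
Final wavelength: λ₂ = h/(mv₂) = 1.03 × 10^-9 m

Since λ ∝ 1/v, when velocity increases by a factor of 10, the wavelength decreases by a factor of 10.

λ₂/λ₁ = v₁/v₂ = 1/10

The wavelength decreases by a factor of 10.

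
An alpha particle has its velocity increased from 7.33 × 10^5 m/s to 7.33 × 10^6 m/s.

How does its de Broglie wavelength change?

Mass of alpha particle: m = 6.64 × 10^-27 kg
The wavelength decreases by a factor of 10.

Using λ = h/(mv):

Initial wavelength: λ₁ = h/(mv₁) = 1.36 × 10^-13 m
Final wavelength: λ₂ = h/(mv₂) = 1.36 × 10^-14 m

Since λ ∝ 1/v, when velocity increases by a factor of 10, the wavelength decreases by a factor of 10.

λ₂/λ₁ = v₁/v₂ = 1/10

The wavelength decreases by a factor of 10.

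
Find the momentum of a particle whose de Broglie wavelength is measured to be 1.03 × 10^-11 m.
6.43 × 10^-23 kg·m/s

From the de Broglie relation λ = h/p, we solve for p:

p = h/λ
p = (6.626 × 10^-34 J·s) / (1.03 × 10^-11 m)
p = 6.43 × 10^-23 kg·m/s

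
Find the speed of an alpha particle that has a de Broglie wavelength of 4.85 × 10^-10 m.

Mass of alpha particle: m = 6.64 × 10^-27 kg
2.06 × 10^2 m/s

From the de Broglie relation λ = h/(mv), we solve for v:

v = h/(mλ)
v = (6.626 × 10^-34 J·s) / (6.64 × 10^-27 kg × 4.85 × 10^-10 m)
v = 2.06 × 10^2 m/s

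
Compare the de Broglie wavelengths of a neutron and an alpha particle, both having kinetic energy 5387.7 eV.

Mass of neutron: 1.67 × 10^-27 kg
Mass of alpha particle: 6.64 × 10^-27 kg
The neutron has the longer wavelength.

Using λ = h/√(2mKE):

For neutron: λ₁ = h/√(2m₁KE) = 3.90 × 10^-13 m
For alpha particle: λ₂ = h/√(2m₂KE) = 1.96 × 10^-13 m

Since λ ∝ 1/√m at constant kinetic energy, the lighter particle has the longer wavelength.

The neutron has the longer de Broglie wavelength.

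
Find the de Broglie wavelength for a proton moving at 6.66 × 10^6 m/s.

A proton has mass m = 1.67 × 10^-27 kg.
5.96 × 10^-14 m

Using the de Broglie relation λ = h/(mv):

λ = h/(mv)
λ = (6.626 × 10^-34 J·s) / (1.67 × 10^-27 kg × 6.66 × 10^6 m/s)
λ = 5.96 × 10^-14 m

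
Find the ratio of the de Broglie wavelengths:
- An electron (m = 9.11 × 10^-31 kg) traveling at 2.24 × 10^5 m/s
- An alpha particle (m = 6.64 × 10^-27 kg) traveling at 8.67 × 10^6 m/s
λ₁/λ₂ = 2.82 × 10^5

Using λ = h/(mv):

λ₁ = h/(m₁v₁) = 3.25 × 10^-9 m
λ₂ = h/(m₂v₂) = 1.15 × 10^-14 m

Ratio λ₁/λ₂ = (m₂v₂)/(m₁v₁)
         = (6.64 × 10^-27 kg × 8.67 × 10^6 m/s) / (9.11 × 10^-31 kg × 2.24 × 10^5 m/s)
         = 2.82 × 10^5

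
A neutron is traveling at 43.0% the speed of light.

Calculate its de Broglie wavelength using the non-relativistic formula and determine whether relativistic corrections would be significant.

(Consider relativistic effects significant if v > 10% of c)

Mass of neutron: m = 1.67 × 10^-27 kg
Yes, relativistic corrections are needed.

Using the non-relativistic de Broglie formula λ = h/(mv):

v = 43.0% × c = 1.289 × 10^8 m/s

λ = h/(mv)
λ = (6.626 × 10^-34 J·s) / (1.67 × 10^-27 kg × 1.289 × 10^8 m/s)
λ = 3.08 × 10^-15 m

Since v = 43.0% of c > 10% of c, relativistic corrections ARE significant and the actual wavelength would differ from this non-relativistic estimate.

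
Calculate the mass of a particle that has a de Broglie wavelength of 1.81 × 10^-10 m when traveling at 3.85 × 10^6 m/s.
9.51 × 10^-31 kg

From the de Broglie relation λ = h/(mv), we solve for m:

m = h/(λv)
m = (6.626 × 10^-34 J·s) / (1.81 × 10^-10 m × 3.85 × 10^6 m/s)
m = 9.51 × 10^-31 kg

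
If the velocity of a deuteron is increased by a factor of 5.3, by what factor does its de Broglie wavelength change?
The wavelength decreases by a factor of 5.3.

From λ = h/(mv), the wavelength is inversely proportional to velocity:

λ ∝ 1/v

If v → 5.3v, then λ → λ/5.3

When velocity is increased by a factor of 5.3, the wavelength decreases by a factor of 5.3.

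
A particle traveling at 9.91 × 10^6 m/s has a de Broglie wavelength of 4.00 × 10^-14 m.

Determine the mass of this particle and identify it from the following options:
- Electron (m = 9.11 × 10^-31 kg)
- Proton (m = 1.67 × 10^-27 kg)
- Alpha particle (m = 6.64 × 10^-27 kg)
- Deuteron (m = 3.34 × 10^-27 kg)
The particle is a proton.

From λ = h/(mv), solve for mass:

m = h/(λv)
m = (6.626 × 10^-34 J·s) / (4.00 × 10^-14 m × 9.91 × 10^6 m/s)
m = 1.67 × 10^-27 kg

Comparing with the listed masses, this is closest to a proton.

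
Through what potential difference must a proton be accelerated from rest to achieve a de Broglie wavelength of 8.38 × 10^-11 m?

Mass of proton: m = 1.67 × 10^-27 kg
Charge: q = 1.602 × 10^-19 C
1.17 × 10^-1 V

From λ = h/√(2mqV), we solve for V:

λ² = h²/(2mqV)
V = h²/(2mqλ²)
V = (6.626 × 10^-34 J·s)² / (2 × 1.67 × 10^-27 kg × 1.602 × 10^-19 C × (8.38 × 10^-11 m)²)
V = 1.17 × 10^-1 V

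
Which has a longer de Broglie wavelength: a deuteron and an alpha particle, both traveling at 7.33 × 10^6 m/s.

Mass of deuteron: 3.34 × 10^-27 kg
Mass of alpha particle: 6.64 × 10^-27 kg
The deuteron has the longer wavelength.

Using λ = h/(mv), since both particles have the same velocity, the wavelength depends only on mass.

For deuteron: λ₁ = h/(m₁v) = 2.71 × 10^-14 m
For alpha particle: λ₂ = h/(m₂v) = 1.36 × 10^-14 m

Since λ ∝ 1/m at constant velocity, the lighter particle has the longer wavelength.

The deuteron has the longer de Broglie wavelength.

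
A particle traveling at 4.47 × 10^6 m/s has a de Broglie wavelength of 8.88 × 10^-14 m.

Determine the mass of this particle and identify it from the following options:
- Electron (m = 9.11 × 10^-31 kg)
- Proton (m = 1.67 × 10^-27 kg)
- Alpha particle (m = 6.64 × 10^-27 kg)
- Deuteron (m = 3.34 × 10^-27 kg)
The particle is a proton.

From λ = h/(mv), solve for mass:

m = h/(λv)
m = (6.626 × 10^-34 J·s) / (8.88 × 10^-14 m × 4.47 × 10^6 m/s)
m = 1.67 × 10^-27 kg

Comparing with the listed masses, this is closest to a proton.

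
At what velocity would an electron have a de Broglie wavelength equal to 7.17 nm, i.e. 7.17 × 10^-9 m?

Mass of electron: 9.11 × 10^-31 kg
1.01 × 10^5 m/s

From λ = h/(mv), solve for v:

v = h/(mλ)
v = (6.626 × 10^-34 J·s) / (9.11 × 10^-31 kg × 7.17 × 10^-9 m)
v = 1.01 × 10^5 m/s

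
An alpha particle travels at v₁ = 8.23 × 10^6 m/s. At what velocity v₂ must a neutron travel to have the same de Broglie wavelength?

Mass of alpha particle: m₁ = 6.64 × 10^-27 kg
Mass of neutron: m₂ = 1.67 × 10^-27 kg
v₂ = 3.27 × 10^7 m/s

For equal de Broglie wavelengths: λ₁ = λ₂

h/(m₁v₁) = h/(m₂v₂)
m₁v₁ = m₂v₂
v₂ = v₁ · (m₁/m₂)

v₂ = 8.23 × 10^6 m/s × (6.64 × 10^-27 kg / 1.67 × 10^-27 kg)
v₂ = 3.27 × 10^7 m/s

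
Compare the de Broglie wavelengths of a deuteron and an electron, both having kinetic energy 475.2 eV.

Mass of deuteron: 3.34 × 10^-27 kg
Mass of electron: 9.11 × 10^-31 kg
The electron has the longer wavelength.

Using λ = h/√(2mKE):

For deuteron: λ₁ = h/√(2m₁KE) = 9.29 × 10^-13 m
For electron: λ₂ = h/√(2m₂KE) = 5.63 × 10^-11 m

Since λ ∝ 1/√m at constant kinetic energy, the lighter particle has the longer wavelength.

The electron has the longer de Broglie wavelength.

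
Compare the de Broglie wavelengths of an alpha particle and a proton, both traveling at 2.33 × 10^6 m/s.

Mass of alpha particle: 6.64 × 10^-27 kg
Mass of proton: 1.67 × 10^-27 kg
The proton has the longer wavelength.

Using λ = h/(mv), since both particles have the same velocity, the wavelength depends only on mass.

For alpha particle: λ₁ = h/(m₁v) = 4.28 × 10^-14 m
For proton: λ₂ = h/(m₂v) = 1.70 × 10^-13 m

Since λ ∝ 1/m at constant velocity, the lighter particle has the longer wavelength.

The proton has the longer de Broglie wavelength.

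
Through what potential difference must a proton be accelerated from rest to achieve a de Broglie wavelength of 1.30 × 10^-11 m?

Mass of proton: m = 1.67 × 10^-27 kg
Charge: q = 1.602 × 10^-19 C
4.86 V

From λ = h/√(2mqV), we solve for V:

λ² = h²/(2mqV)
V = h²/(2mqλ²)
V = (6.626 × 10^-34 J·s)² / (2 × 1.67 × 10^-27 kg × 1.602 × 10^-19 C × (1.30 × 10^-11 m)²)
V = 4.86 V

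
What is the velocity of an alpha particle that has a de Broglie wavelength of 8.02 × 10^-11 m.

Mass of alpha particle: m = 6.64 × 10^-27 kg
1.24 × 10^3 m/s

From the de Broglie relation λ = h/(mv), we solve for v:

v = h/(mλ)
v = (6.626 × 10^-34 J·s) / (6.64 × 10^-27 kg × 8.02 × 10^-11 m)
v = 1.24 × 10^3 m/s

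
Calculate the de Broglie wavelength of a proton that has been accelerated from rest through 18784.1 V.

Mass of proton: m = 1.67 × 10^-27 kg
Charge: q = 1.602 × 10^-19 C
2.09 × 10^-13 m

When a particle is accelerated through voltage V, it gains kinetic energy KE = qV.

The de Broglie wavelength is then λ = h/√(2mqV):

λ = h/√(2mqV)
λ = (6.626 × 10^-34 J·s) / √(2 × 1.67 × 10^-27 kg × 1.602 × 10^-19 C × 18784.1 V)
λ = 2.09 × 10^-13 m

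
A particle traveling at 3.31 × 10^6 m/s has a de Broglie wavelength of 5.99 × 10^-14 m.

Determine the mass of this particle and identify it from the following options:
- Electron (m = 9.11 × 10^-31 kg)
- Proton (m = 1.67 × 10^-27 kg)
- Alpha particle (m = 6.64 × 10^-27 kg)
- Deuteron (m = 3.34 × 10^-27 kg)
The particle is a deuteron.

From λ = h/(mv), solve for mass:

m = h/(λv)
m = (6.626 × 10^-34 J·s) / (5.99 × 10^-14 m × 3.31 × 10^6 m/s)
m = 3.34 × 10^-27 kg

Comparing with the listed masses, this is closest to a deuteron.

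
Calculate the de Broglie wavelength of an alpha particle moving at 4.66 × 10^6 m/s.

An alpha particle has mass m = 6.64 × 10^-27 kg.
2.14 × 10^-14 m

Using the de Broglie relation λ = h/(mv):

λ = h/(mv)
λ = (6.626 × 10^-34 J·s) / (6.64 × 10^-27 kg × 4.66 × 10^6 m/s)
λ = 2.14 × 10^-14 m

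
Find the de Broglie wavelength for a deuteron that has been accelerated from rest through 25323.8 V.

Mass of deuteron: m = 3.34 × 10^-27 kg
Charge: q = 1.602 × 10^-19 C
1.27 × 10^-13 m

When a particle is accelerated through voltage V, it gains kinetic energy KE = qV.

The de Broglie wavelength is then λ = h/√(2mqV):

λ = h/√(2mqV)
λ = (6.626 × 10^-34 J·s) / √(2 × 3.34 × 10^-27 kg × 1.602 × 10^-19 C × 25323.8 V)
λ = 1.27 × 10^-13 m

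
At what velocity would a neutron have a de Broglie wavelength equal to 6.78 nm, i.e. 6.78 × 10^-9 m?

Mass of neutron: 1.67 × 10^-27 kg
5.85 × 10^1 m/s

From λ = h/(mv), solve for v:

v = h/(mλ)
v = (6.626 × 10^-34 J·s) / (1.67 × 10^-27 kg × 6.78 × 10^-9 m)
v = 5.85 × 10^1 m/s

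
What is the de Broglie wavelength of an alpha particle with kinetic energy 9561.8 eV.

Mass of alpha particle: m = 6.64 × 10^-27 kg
1.47 × 10^-13 m

Using λ = h/√(2mKE):

First convert KE to Joules: KE = 9561.8 eV = 1.532 × 10^-15 J

λ = h/√(2mKE)
λ = (6.626 × 10^-34 J·s) / √(2 × 6.64 × 10^-27 kg × 1.532 × 10^-15 J)
λ = 1.47 × 10^-13 m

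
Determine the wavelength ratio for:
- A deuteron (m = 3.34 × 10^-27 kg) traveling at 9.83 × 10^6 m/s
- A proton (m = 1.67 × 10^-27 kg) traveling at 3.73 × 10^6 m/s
λ₁/λ₂ = 0.190

Using λ = h/(mv):

λ₁ = h/(m₁v₁) = 2.02 × 10^-14 m
λ₂ = h/(m₂v₂) = 1.06 × 10^-13 m

Ratio λ₁/λ₂ = (m₂v₂)/(m₁v₁)
         = (1.67 × 10^-27 kg × 3.73 × 10^6 m/s) / (3.34 × 10^-27 kg × 9.83 × 10^6 m/s)
         = 0.190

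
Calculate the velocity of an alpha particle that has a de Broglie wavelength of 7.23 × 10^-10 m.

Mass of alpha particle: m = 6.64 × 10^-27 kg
1.38 × 10^2 m/s

From the de Broglie relation λ = h/(mv), we solve for v:

v = h/(mλ)
v = (6.626 × 10^-34 J·s) / (6.64 × 10^-27 kg × 7.23 × 10^-10 m)
v = 1.38 × 10^2 m/s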